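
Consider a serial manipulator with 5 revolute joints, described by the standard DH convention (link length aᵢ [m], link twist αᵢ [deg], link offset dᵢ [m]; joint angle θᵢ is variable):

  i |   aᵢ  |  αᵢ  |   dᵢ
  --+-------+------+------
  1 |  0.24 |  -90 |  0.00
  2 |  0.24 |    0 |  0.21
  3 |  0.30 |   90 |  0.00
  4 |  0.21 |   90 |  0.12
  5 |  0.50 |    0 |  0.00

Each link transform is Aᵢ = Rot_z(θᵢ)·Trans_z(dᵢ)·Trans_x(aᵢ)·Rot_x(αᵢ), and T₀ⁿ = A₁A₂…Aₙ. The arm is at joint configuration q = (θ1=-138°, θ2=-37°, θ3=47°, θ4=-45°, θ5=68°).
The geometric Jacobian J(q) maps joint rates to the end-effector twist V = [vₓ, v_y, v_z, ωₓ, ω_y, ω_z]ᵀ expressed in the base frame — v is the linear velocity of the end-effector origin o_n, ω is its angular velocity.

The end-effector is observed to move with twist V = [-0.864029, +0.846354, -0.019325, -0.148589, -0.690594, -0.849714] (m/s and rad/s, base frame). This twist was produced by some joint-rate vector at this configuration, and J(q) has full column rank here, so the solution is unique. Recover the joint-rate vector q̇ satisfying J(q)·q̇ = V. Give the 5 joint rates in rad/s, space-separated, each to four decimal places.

-0.8960 -0.4270 0.2850 0.1450 -0.7860

o_n = [-0.8687, -0.6868, 0.6183]
J₁: ẑ×o_n = [0.6868, -0.8687, 0.0000], ω = ẑ
J2: z=[0.6691, -0.7431, 0.0000] o=[-0.1784, -0.1606, 0.0000] → [-0.4595, -0.4137, -0.8651, 0.6691, -0.7431, 0.0000]
J3: z=[0.6691, -0.7431, 0.0000] o=[-0.1803, -0.4449, 0.1444] → [-0.3521, -0.3171, -0.6734, 0.6691, -0.7431, 0.0000]
J4: z=[-0.1290, -0.1162, 0.9848] o=[-0.3998, -0.6426, 0.0923] → [-0.0176, -0.3939, -0.0488, -0.1290, -0.1162, 0.9848]
J5: z=[0.0444, 0.9914, 0.1228] o=[-0.6234, -0.6440, 0.1847] → [0.4351, -0.0494, 0.2414, 0.0444, 0.9914, 0.1228]
q̇ = J⁺·V = [-0.8960, -0.4270, 0.2850, 0.1450, -0.7860]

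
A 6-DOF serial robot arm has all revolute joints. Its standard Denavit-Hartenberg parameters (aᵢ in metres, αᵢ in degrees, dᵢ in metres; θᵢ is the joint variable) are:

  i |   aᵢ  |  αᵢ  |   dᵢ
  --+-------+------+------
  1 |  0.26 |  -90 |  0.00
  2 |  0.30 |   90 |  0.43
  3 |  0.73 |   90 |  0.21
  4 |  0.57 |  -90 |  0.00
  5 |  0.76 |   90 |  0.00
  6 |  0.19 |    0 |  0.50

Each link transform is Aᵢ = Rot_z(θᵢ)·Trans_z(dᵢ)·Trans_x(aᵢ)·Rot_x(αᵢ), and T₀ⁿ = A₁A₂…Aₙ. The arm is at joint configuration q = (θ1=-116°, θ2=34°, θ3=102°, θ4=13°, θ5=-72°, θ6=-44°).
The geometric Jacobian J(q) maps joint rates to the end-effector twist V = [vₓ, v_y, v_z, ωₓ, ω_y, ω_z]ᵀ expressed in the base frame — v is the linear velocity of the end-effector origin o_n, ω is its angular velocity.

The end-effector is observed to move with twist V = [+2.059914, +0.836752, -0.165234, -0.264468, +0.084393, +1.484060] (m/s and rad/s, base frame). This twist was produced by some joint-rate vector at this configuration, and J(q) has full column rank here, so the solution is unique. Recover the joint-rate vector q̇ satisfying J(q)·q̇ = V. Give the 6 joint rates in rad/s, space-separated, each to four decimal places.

o_n = [1.0241, -1.8618, -0.4515]
J₁: ẑ×o_n = [1.8618, 1.0241, -0.0000], ω = ẑ
J2: z=[0.8988, -0.4384, 0.0000] o=[-0.1140, -0.2337, 0.0000] → [0.1979, 0.4058, -0.9645, 0.8988, -0.4384, 0.0000]
J3: z=[-0.2451, -0.5026, 0.8290] o=[0.1635, -0.6457, -0.1678] → [1.1508, 0.6439, 0.7307, -0.2451, -0.5026, 0.8290]
J4: z=[-0.1686, -0.8200, -0.5470] o=[0.8089, -0.9512, 0.0912] → [-0.0530, -0.2092, 0.3300, -0.1686, -0.8200, -0.5470]
J5: z=[-0.4536, -0.4281, 0.7816] o=[1.3077, -1.1677, 0.2621] → [0.8480, -0.5454, 0.1934, -0.4536, -0.4281, 0.7816]
J6: z=[-0.8844, 0.1079, -0.4541] o=[1.3914, -1.8497, -0.0629] → [-0.0475, -0.1769, 0.0504, -0.8844, 0.1079, -0.4541]
q̇ = J⁺·V = [0.6070, 0.3430, 0.3960, -0.7110, 0.4590, 0.4380]

0.6070 0.3430 0.3960 -0.7110 0.4590 0.4380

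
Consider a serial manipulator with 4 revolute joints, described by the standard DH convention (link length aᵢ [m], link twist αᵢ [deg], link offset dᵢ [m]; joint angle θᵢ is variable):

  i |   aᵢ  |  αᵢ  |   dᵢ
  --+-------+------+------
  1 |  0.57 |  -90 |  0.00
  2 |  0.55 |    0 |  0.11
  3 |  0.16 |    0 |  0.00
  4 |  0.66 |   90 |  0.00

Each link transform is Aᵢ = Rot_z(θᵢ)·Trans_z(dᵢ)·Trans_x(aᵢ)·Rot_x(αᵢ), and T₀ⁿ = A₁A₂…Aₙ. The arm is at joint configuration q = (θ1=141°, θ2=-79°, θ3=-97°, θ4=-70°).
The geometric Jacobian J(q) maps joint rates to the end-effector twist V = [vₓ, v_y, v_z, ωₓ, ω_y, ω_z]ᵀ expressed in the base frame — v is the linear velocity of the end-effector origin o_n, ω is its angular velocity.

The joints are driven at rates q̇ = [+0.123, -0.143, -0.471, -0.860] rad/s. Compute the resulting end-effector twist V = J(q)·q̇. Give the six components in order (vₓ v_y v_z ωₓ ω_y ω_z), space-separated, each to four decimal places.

-0.6339 0.4743 -0.4787 0.9276 1.1455 0.1230

o_n = [-0.2611, 0.0699, -0.0519]
J₁: ẑ×o_n = [-0.0699, -0.2611, 0.0000], ω = ẑ
J2: z=[-0.6293, -0.7771, 0.0000] o=[-0.4430, 0.3587, 0.0000] → [0.0403, -0.0327, 0.3231, -0.6293, -0.7771, 0.0000]
J3: z=[-0.6293, -0.7771, 0.0000] o=[-0.5938, 0.3393, 0.5399] → [0.4599, -0.3724, 0.4281, -0.6293, -0.7771, 0.0000]
J4: z=[-0.6293, -0.7771, 0.0000] o=[-0.4697, 0.2388, 0.5511] → [0.4686, -0.3794, 0.2684, -0.6293, -0.7771, 0.0000]
V = J·q̇ = [-0.6339, 0.4743, -0.4787, 0.9276, 1.1455, 0.1230]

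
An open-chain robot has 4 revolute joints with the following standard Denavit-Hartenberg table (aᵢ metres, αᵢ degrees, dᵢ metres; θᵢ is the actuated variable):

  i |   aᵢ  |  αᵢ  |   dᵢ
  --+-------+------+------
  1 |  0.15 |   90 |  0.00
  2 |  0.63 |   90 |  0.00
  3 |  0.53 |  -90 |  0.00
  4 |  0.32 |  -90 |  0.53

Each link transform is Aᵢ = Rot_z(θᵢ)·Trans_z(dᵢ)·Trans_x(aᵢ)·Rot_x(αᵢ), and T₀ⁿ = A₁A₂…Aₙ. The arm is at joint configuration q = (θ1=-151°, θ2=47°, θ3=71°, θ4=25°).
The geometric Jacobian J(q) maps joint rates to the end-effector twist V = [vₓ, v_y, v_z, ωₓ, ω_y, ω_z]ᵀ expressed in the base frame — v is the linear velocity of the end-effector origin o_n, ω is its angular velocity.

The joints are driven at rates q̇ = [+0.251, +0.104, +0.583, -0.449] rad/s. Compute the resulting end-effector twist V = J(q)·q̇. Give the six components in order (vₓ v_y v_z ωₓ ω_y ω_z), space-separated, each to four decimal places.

0.1386 -0.1058 -0.4607 -0.6057 -0.3840 0.1639

o_n = [-0.7404, 0.6734, 0.3817]
J₁: ẑ×o_n = [-0.6734, -0.7404, 0.0000], ω = ẑ
J2: z=[-0.4848, 0.8746, 0.0000] o=[-0.1312, -0.0727, 0.0000] → [0.3339, 0.1851, 0.1711, -0.4848, 0.8746, 0.0000]
J3: z=[-0.6397, -0.3546, -0.6820] o=[-0.5070, -0.2810, 0.4608] → [0.6789, 0.1086, -0.6932, -0.6397, -0.3546, -0.6820]
J4: z=[0.4062, 0.5974, -0.6915] o=[-0.8529, 0.1002, 0.5869] → [0.2738, 0.0056, 0.1656, 0.4062, 0.5974, -0.6915]
V = J·q̇ = [0.1386, -0.1058, -0.4607, -0.6057, -0.3840, 0.1639]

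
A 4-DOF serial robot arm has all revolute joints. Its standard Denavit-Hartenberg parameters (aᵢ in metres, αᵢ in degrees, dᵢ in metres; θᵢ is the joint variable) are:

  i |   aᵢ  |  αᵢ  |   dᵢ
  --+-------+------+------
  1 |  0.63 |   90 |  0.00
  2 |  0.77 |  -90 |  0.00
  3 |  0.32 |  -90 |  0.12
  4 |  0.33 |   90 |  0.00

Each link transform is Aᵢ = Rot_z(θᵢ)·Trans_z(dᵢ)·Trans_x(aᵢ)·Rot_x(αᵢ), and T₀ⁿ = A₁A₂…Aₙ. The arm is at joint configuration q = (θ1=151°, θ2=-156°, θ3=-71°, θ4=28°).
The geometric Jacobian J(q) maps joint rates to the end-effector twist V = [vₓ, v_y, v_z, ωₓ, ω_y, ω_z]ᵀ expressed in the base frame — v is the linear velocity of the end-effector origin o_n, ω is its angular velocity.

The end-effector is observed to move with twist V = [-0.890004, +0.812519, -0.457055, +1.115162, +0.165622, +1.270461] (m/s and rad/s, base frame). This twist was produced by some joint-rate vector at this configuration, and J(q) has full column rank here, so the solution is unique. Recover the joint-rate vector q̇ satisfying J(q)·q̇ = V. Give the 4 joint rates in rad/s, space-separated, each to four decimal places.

o_n = [0.5159, 0.3749, -0.3622]
J₁: ẑ×o_n = [-0.3749, 0.5159, 0.0000], ω = ẑ
J2: z=[0.4848, 0.8746, 0.0000] o=[-0.5510, 0.3054, 0.0000] → [-0.3168, 0.1756, -0.8995, 0.4848, 0.8746, 0.0000]
J3: z=[-0.3557, 0.1972, -0.9135] o=[0.0642, -0.0356, -0.3132] → [0.3654, -0.4301, -0.2351, -0.3557, 0.1972, -0.9135]
J4: z=[0.5976, -0.7035, -0.3846] o=[0.2515, 0.2066, -0.4652] → [-0.0077, -0.1632, 0.2867, 0.5976, -0.7035, -0.3846]
q̇ = J⁺·V = [0.9060, 0.9160, -0.6970, 0.7080]

0.9060 0.9160 -0.6970 0.7080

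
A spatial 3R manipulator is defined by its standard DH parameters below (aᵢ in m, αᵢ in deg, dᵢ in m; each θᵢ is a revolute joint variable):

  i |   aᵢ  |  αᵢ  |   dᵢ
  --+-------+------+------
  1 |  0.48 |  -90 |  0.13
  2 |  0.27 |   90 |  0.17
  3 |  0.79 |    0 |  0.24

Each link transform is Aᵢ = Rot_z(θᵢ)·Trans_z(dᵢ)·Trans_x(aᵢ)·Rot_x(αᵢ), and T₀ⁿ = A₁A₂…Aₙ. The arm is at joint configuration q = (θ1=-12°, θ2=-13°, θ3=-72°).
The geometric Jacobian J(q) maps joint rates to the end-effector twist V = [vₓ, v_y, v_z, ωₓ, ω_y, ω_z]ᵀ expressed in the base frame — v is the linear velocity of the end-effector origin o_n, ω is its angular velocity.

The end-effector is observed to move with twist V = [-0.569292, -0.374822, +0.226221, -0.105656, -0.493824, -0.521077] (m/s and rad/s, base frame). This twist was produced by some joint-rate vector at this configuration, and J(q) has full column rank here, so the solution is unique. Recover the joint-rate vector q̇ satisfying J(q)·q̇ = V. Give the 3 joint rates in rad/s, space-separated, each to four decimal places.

-0.5240 -0.5050 0.0030

o_n = [0.7858, -0.7614, 0.4795]
J₁: ẑ×o_n = [0.7614, 0.7858, -0.0000], ω = ẑ
J2: z=[0.2079, 0.9781, 0.0000] o=[0.4695, -0.0998, 0.1300] → [0.3419, -0.0727, -0.4470, 0.2079, 0.9781, 0.0000]
J3: z=[-0.2200, 0.0468, 0.9744] o=[0.7622, 0.0118, 0.1907] → [0.7668, 0.0866, 0.1690, -0.2200, 0.0468, 0.9744]
q̇ = J⁺·V = [-0.5240, -0.5050, 0.0030]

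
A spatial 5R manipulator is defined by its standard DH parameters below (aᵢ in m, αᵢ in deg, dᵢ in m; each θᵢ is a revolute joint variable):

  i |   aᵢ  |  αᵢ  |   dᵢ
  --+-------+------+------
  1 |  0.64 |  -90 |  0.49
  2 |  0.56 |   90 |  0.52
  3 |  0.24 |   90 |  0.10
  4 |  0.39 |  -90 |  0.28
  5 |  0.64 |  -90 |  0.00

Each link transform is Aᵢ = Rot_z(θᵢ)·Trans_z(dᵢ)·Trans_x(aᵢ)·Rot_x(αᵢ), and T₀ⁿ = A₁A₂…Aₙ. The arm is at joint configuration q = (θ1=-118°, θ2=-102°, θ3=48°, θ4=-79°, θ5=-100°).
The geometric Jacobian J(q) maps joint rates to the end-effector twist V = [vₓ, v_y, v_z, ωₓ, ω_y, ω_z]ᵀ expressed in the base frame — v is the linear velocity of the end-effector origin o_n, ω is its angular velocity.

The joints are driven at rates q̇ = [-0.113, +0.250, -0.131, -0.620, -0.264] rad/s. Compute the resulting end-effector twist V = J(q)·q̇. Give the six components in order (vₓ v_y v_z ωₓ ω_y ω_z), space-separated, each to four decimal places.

o_n = [-0.1267, -0.5126, 1.9275]
J₁: ẑ×o_n = [0.5126, -0.1267, 0.0000], ω = ẑ
J2: z=[0.8829, -0.4695, 0.0000] o=[-0.3005, -0.5651, 0.4900] → [-0.6749, -1.2692, 0.1279, 0.8829, -0.4695, 0.0000]
J3: z=[0.4592, 0.8637, -0.2079] o=[0.2133, -0.7064, 1.0378] → [0.8087, -0.3379, 0.3826, 0.4592, 0.8637, -0.2079]
J4: z=[-0.5183, 0.4506, 0.7269] o=[0.4324, -0.6743, 1.1741] → [0.2219, -0.0159, 0.1681, -0.5183, 0.4506, 0.7269]
J5: z=[0.7958, -0.0571, 0.6028] o=[0.1652, -0.8956, 1.5059] → [-0.2549, -0.5115, 0.2881, 0.7958, -0.0571, 0.6028]
V = J·q̇ = [-0.4029, -0.1138, -0.1984, 0.2718, -0.4948, -0.6956]

-0.4029 -0.1138 -0.1984 0.2718 -0.4948 -0.6956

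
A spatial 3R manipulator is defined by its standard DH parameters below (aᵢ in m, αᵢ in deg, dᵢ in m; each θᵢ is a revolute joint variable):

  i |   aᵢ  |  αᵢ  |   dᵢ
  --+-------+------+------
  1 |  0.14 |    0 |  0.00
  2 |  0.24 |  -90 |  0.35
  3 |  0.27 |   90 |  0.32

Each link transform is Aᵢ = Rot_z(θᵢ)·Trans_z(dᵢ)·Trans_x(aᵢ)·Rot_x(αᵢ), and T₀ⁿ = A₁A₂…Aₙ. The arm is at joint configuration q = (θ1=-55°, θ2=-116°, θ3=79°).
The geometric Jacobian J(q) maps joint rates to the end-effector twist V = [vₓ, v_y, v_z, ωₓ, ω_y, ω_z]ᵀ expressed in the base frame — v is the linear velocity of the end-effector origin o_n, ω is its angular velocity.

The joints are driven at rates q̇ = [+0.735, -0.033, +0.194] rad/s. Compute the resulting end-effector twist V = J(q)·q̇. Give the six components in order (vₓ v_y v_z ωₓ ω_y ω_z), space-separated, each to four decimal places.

o_n = [-0.1576, -0.4763, 0.0850]
J₁: ẑ×o_n = [0.4763, -0.1576, 0.0000], ω = ẑ
J2: z=[0.0000, 0.0000, 1.0000] o=[0.0803, -0.1147, 0.0000] → [0.3617, -0.2379, 0.0000, 0.0000, 0.0000, 1.0000]
J3: z=[0.1564, -0.9877, 0.0000] o=[-0.1567, -0.1522, 0.3500] → [0.2618, 0.0415, -0.0515, 0.1564, -0.9877, 0.0000]
V = J·q̇ = [0.3890, -0.0999, -0.0100, 0.0303, -0.1916, 0.7020]

0.3890 -0.0999 -0.0100 0.0303 -0.1916 0.7020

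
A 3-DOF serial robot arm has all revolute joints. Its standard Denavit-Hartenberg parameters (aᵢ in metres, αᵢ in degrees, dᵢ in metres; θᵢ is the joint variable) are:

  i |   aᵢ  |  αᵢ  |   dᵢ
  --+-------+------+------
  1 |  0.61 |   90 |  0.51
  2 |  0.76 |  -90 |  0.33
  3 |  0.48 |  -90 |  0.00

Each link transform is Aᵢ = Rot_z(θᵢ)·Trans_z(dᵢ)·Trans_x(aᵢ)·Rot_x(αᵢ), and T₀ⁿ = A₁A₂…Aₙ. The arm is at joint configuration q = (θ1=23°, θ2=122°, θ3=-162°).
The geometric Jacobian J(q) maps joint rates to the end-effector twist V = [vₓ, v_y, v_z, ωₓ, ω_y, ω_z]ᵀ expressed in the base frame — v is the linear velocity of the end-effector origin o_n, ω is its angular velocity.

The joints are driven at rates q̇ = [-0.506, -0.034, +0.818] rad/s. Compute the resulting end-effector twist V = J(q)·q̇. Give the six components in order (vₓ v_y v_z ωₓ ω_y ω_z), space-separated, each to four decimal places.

o_n = [0.6004, -0.2648, 0.7674]
J₁: ẑ×o_n = [0.2648, 0.6004, -0.0000], ω = ẑ
J2: z=[0.3907, -0.9205, 0.0000] o=[0.5615, 0.2383, 0.5100] → [-0.2369, -0.1006, -0.1608, 0.3907, -0.9205, 0.0000]
J3: z=[-0.7806, -0.3314, -0.5299] o=[0.3197, -0.2228, 1.1545] → [0.1060, -0.4509, 0.1258, -0.7806, -0.3314, -0.5299]
V = J·q̇ = [-0.0392, -0.6692, 0.1084, -0.6518, -0.2398, -0.9395]

-0.0392 -0.6692 0.1084 -0.6518 -0.2398 -0.9395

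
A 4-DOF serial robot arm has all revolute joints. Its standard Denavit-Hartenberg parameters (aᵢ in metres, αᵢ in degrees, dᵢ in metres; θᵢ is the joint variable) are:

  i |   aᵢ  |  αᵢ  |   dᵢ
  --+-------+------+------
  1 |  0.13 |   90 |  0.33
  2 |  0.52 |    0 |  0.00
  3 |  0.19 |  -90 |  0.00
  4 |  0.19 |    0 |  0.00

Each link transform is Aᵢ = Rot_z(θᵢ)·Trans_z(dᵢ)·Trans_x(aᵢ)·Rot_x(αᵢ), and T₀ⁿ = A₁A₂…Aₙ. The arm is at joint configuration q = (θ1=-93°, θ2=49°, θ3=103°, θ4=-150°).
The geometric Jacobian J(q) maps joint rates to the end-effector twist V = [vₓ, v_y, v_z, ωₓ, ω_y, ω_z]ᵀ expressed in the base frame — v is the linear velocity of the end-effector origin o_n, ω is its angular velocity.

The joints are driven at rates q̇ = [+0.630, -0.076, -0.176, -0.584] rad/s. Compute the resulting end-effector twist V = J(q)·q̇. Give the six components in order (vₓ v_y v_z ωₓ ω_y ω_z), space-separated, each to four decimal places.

0.3708 -0.1613 -0.0463 0.2373 -0.2870 1.1456

o_n = [-0.1184, -0.4431, 0.7344]
J₁: ẑ×o_n = [0.4431, -0.1184, 0.0000], ω = ẑ
J2: z=[-0.9986, 0.0523, 0.0000] o=[-0.0068, -0.1298, 0.3300] → [0.0212, 0.4038, 0.3187, -0.9986, 0.0523, 0.0000]
J3: z=[-0.9986, 0.0523, 0.0000] o=[-0.0247, -0.4705, 0.7224] → [0.0006, 0.0119, -0.0225, -0.9986, 0.0523, 0.0000]
J4: z=[0.0246, 0.4688, -0.8829] o=[-0.0159, -0.3030, 0.8116] → [-0.1599, 0.0924, 0.0446, 0.0246, 0.4688, -0.8829]
V = J·q̇ = [0.3708, -0.1613, -0.0463, 0.2373, -0.2870, 1.1456]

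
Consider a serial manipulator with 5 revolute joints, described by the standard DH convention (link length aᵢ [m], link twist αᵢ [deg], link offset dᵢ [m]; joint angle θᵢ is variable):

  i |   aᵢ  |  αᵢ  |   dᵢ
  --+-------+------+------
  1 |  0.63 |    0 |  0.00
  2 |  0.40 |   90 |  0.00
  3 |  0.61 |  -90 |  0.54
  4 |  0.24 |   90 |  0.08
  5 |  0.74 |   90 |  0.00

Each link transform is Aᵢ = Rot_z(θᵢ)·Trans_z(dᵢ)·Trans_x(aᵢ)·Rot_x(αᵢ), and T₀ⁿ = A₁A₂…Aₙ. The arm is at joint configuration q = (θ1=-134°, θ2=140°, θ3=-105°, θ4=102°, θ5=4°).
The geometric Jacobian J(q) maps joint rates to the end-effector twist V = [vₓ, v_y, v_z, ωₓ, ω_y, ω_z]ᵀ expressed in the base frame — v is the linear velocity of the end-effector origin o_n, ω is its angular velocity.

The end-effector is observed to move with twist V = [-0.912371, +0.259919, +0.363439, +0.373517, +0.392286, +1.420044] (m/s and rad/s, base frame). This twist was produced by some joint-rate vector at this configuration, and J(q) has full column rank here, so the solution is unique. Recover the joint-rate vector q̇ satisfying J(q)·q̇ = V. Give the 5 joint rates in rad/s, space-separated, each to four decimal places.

0.0770 0.9280 -0.4590 0.2910 -0.5190

o_n = [-0.0616, 0.0055, -0.4268]
J₁: ẑ×o_n = [-0.0055, -0.0616, 0.0000], ω = ẑ
J2: z=[0.0000, 0.0000, 1.0000] o=[-0.4376, -0.4532, 0.0000] → [-0.4586, 0.3760, 0.0000, 0.0000, 0.0000, 1.0000]
J3: z=[0.1045, -0.9945, 0.0000] o=[-0.0398, -0.4114, 0.0000] → [0.4245, 0.0446, 0.0219, 0.1045, -0.9945, 0.0000]
J4: z=[0.9606, 0.1010, -0.2588] o=[-0.1404, -0.9649, -0.5892] → [0.2675, -0.1764, 0.9242, 0.9606, 0.1010, -0.2588]
J5: z=[-0.2735, 0.1803, -0.9448] o=[-0.0752, -0.7220, -0.5617] → [0.7117, 0.0240, -0.2014, -0.2735, 0.1803, -0.9448]
q̇ = J⁺·V = [0.0770, 0.9280, -0.4590, 0.2910, -0.5190]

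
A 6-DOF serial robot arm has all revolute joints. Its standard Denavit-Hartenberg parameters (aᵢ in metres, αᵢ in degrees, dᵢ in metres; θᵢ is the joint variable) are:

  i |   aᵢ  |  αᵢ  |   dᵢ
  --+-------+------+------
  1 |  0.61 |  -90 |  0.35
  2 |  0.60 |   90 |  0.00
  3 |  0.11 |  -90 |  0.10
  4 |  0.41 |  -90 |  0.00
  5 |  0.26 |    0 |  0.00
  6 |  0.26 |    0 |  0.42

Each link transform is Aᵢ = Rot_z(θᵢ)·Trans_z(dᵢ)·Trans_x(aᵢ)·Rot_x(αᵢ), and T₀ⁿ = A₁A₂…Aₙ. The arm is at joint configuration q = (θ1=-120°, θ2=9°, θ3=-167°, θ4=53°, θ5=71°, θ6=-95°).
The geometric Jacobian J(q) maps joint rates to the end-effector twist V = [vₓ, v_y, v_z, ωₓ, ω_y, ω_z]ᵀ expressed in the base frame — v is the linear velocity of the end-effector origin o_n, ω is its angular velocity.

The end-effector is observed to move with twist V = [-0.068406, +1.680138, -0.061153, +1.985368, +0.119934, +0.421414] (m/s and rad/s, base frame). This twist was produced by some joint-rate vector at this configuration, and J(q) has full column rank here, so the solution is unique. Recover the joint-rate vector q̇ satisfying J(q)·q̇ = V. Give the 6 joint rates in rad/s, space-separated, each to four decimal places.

o_n = [-0.3482, -0.7793, -0.4345]
J₁: ẑ×o_n = [0.7793, -0.3482, 0.0000], ω = ẑ
J2: z=[0.8660, -0.5000, 0.0000] o=[-0.3050, -0.5283, 0.3500] → [0.3923, 0.6794, -0.2390, 0.8660, -0.5000, 0.0000]
J3: z=[-0.0782, -0.1355, 0.9877] o=[-0.6013, -1.0415, 0.2561] → [-0.1654, 0.1959, 0.0138, -0.0782, -0.1355, 0.9877]
J4: z=[-0.9549, 0.2948, -0.0352] o=[-0.5776, -0.9510, 0.3717] → [-0.2316, -0.7780, -0.2316, -0.9549, 0.2948, -0.0352]
J5: z=[-0.1816, -0.6739, -0.7161] o=[-0.4814, -0.6732, 0.0859] → [0.2748, -0.1899, 0.1090, -0.1816, -0.6739, -0.7161]
J6: z=[-0.1816, -0.6739, -0.7161] o=[-0.2267, -0.6883, 0.0355] → [0.2516, 0.0016, -0.0654, -0.1816, -0.6739, -0.7161]
q̇ = J⁺·V = [-0.4350, 0.9500, -0.0990, -0.9650, -0.8040, -0.4810]

-0.4350 0.9500 -0.0990 -0.9650 -0.8040 -0.4810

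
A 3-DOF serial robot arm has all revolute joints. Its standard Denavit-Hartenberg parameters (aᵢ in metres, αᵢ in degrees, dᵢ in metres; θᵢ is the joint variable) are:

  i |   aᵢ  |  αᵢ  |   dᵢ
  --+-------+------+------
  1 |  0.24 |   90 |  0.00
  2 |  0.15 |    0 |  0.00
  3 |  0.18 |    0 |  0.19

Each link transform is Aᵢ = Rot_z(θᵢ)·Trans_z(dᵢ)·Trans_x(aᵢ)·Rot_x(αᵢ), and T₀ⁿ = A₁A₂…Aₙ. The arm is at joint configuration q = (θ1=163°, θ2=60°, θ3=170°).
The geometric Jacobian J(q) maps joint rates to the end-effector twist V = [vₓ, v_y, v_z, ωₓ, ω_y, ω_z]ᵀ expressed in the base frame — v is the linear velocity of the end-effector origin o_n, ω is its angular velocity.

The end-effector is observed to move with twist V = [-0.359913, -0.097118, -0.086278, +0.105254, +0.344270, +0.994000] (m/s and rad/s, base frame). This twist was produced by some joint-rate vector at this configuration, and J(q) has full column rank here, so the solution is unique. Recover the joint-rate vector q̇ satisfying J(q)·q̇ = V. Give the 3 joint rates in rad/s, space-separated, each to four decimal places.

0.9940 -0.5950 0.9550

o_n = [-0.1350, 0.2400, -0.0080]
J₁: ẑ×o_n = [-0.2400, -0.1350, 0.0000], ω = ẑ
J2: z=[0.2924, 0.9563, 0.0000] o=[-0.2295, 0.0702, 0.0000] → [-0.0076, 0.0023, -0.0407, 0.2924, 0.9563, 0.0000]
J3: z=[0.2924, 0.9563, 0.0000] o=[-0.3012, 0.0921, 0.1299] → [-0.1319, 0.0403, -0.1157, 0.2924, 0.9563, 0.0000]
q̇ = J⁺·V = [0.9940, -0.5950, 0.9550]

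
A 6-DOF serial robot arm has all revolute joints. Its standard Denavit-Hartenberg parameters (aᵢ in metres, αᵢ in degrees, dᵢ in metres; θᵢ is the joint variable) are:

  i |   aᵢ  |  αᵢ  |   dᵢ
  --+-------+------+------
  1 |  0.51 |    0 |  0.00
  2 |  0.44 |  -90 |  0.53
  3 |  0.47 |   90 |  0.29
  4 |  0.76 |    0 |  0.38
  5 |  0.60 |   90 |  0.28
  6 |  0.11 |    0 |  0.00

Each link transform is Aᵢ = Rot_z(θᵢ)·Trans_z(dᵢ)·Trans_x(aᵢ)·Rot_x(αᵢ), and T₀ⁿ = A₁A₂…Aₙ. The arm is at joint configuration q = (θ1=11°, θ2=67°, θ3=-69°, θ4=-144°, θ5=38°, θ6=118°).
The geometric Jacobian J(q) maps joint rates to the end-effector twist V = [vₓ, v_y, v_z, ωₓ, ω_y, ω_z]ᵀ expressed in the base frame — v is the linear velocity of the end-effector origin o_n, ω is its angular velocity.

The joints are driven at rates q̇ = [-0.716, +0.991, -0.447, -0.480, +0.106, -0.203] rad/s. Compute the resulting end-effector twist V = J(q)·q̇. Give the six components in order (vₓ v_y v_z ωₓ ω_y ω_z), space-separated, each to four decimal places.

-0.1490 -0.2802 -0.7489 0.5791 0.3054 0.3231

o_n = [1.0920, -0.4096, 0.5250]
J₁: ẑ×o_n = [0.4096, 1.0920, -0.0000], ω = ẑ
J2: z=[0.0000, 0.0000, 1.0000] o=[0.5006, 0.0973, 0.0000] → [0.5069, 0.5914, -0.0000, 0.0000, 0.0000, 1.0000]
J3: z=[-0.9781, 0.2079, 0.0000] o=[0.5921, 0.5277, 0.5300] → [-0.0010, -0.0049, 0.8129, -0.9781, 0.2079, 0.0000]
J4: z=[-0.1941, -0.9132, 0.3584] o=[0.3435, 0.7527, 0.9688] → [0.8218, 0.1821, 0.9092, -0.1941, -0.9132, 0.3584]
J5: z=[-0.1941, -0.9132, 0.3584] o=[0.6609, 0.0973, 0.5309] → [0.1871, 0.1533, 0.4921, -0.1941, -0.9132, 0.3584]
J6: z=[-0.3412, -0.2796, -0.8974] o=[1.1583, -0.3362, 0.4769] → [-0.0793, 0.0760, 0.0065, -0.3412, -0.2796, -0.8974]
V = J·q̇ = [-0.1490, -0.2802, -0.7489, 0.5791, 0.3054, 0.3231]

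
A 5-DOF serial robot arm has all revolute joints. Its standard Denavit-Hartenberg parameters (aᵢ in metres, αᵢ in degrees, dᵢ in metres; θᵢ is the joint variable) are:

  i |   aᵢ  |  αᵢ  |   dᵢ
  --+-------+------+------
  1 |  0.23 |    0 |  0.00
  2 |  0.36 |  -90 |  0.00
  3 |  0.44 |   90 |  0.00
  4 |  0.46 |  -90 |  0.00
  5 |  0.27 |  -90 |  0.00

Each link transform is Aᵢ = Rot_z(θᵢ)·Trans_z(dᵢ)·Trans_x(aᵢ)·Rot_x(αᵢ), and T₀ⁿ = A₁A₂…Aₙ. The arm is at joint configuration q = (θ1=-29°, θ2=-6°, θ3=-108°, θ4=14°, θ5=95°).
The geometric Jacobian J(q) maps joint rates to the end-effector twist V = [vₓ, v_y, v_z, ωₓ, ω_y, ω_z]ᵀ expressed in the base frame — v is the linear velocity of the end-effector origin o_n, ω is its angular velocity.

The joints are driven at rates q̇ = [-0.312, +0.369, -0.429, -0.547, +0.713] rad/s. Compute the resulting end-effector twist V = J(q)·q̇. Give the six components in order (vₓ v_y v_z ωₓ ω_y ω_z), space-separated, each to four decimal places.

o_n = [0.5476, -0.2252, 0.9044]
J₁: ẑ×o_n = [0.2252, 0.5476, -0.0000], ω = ẑ
J2: z=[0.0000, 0.0000, 1.0000] o=[0.2012, -0.1115, 0.0000] → [0.1137, 0.3464, -0.0000, 0.0000, 0.0000, 1.0000]
J3: z=[0.5736, 0.8192, 0.0000] o=[0.4961, -0.3180, 0.0000] → [0.7408, -0.5187, 0.0110, 0.5736, 0.8192, 0.0000]
J4: z=[-0.7791, 0.5455, -0.3090] o=[0.3847, -0.2400, 0.4185] → [0.2696, 0.3282, -0.1004, -0.7791, 0.5455, -0.3090]
J5: z=[0.6178, 0.7519, -0.2301] o=[0.3355, -0.0697, 0.8430] → [0.0104, -0.0867, -0.2555, 0.6178, 0.7519, -0.2301]
V = J·q̇ = [-0.4862, -0.0618, -0.1320, 0.6206, -0.1137, 0.0620]

-0.4862 -0.0618 -0.1320 0.6206 -0.1137 0.0620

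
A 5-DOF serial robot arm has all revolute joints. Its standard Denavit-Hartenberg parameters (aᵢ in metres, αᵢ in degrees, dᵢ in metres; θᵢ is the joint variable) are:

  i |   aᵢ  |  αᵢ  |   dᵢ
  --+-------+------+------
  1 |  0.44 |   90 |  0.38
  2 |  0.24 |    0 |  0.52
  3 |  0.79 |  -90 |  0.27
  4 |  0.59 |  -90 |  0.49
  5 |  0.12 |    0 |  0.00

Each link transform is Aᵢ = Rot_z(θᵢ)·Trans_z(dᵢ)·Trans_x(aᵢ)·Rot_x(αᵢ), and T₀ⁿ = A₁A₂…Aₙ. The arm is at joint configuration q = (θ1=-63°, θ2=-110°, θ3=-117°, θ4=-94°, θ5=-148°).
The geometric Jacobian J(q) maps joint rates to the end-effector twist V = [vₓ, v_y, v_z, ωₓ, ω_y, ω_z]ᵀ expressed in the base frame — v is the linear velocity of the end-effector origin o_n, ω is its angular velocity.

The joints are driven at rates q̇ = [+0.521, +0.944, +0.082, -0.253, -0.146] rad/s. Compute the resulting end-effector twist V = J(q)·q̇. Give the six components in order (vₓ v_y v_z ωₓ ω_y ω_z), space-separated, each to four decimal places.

o_n = [-1.3932, -0.0786, 0.3298]
J₁: ẑ×o_n = [0.0786, -1.3932, 0.0000], ω = ẑ
J2: z=[-0.8910, -0.4540, 0.0000] o=[0.1998, -0.3920, 0.3800] → [0.0228, -0.0447, -1.0025, -0.8910, -0.4540, 0.0000]
J3: z=[-0.8910, -0.4540, 0.0000] o=[-0.3008, -0.5550, 0.1545] → [-0.0796, 0.1562, -0.9204, -0.8910, -0.4540, 0.0000]
J4: z=[-0.3320, 0.6516, -0.6820] o=[-0.7860, -0.1975, 0.7322] → [-0.1811, 0.2805, 0.3562, -0.3320, 0.6516, -0.6820]
J5: z=[-0.3710, 0.5745, 0.7296] o=[-1.4604, -0.1704, 0.3680] → [-0.0889, 0.0348, -0.0726, -0.3710, 0.5745, 0.7296]
V = J·q̇ = [0.1147, -0.8313, -1.1014, -0.7760, -0.7145, 0.5870]

0.1147 -0.8313 -1.1014 -0.7760 -0.7145 0.5870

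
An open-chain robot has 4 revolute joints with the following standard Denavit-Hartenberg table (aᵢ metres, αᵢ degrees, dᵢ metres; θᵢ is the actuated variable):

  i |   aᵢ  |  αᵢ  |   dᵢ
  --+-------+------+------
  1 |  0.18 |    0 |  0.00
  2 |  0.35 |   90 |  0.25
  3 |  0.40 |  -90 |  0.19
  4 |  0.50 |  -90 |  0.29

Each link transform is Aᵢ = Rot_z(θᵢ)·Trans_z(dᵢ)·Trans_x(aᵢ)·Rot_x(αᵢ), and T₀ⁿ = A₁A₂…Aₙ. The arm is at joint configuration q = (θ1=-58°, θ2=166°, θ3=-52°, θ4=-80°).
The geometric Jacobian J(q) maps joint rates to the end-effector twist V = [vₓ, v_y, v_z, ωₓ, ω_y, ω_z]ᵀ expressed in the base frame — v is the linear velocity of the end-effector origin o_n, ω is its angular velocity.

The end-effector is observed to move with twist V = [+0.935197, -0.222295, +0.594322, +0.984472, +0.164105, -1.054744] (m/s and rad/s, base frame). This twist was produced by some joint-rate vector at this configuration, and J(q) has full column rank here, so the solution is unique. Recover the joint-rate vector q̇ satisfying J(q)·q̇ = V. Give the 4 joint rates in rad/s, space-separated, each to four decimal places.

o_n = [0.4730, 0.8935, 0.0449]
J₁: ẑ×o_n = [-0.8935, 0.4730, 0.0000], ω = ẑ
J2: z=[0.0000, 0.0000, 1.0000] o=[0.0954, -0.1526, 0.0000] → [-1.0461, 0.3776, 0.0000, 0.0000, 0.0000, 1.0000]
J3: z=[0.9511, 0.3090, 0.0000] o=[-0.0128, 0.1802, 0.2500] → [-0.0634, 0.1950, 0.5282, 0.9511, 0.3090, 0.0000]
J4: z=[-0.2435, 0.7494, 0.6157] o=[0.0918, 0.4731, -0.0652] → [-0.1763, 0.2615, -0.3880, -0.2435, 0.7494, 0.6157]
q̇ = J⁺·V = [-0.1160, -0.8230, 0.9870, -0.1880]

-0.1160 -0.8230 0.9870 -0.1880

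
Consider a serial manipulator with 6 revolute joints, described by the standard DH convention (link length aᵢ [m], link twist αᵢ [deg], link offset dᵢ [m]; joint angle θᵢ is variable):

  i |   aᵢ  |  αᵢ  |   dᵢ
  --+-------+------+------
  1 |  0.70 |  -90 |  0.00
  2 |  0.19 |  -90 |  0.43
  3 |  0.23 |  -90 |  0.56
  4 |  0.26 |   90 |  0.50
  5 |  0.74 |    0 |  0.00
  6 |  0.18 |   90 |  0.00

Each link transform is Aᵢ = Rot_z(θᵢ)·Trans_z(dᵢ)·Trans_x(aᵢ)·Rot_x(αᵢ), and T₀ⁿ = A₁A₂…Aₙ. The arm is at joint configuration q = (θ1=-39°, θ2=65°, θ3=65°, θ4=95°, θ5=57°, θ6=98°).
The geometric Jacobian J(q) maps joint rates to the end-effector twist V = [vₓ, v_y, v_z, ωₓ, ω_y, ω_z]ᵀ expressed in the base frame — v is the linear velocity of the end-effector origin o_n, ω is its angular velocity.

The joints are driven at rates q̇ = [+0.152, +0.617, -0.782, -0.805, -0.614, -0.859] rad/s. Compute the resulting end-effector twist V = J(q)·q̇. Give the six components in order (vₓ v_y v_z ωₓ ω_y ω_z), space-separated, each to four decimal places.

0.2981 -1.6084 -0.1513 1.9356 1.3755 0.3291

o_n = [0.0784, -0.3784, 0.7131]
J₁: ẑ×o_n = [0.3784, 0.0784, -0.0000], ω = ẑ
J2: z=[0.6293, 0.7771, 0.0000] o=[0.5440, -0.4405, 0.0000] → [0.5542, -0.4488, 0.4010, 0.6293, 0.7771, 0.0000]
J3: z=[-0.7043, 0.5704, -0.4226] o=[0.8770, -0.1569, -0.1722] → [0.4114, 0.9611, 0.6115, -0.7043, 0.5704, -0.4226]
J4: z=[-0.5636, -0.0874, 0.8214] o=[0.3833, -0.0253, -0.4970] → [0.1842, 0.4316, 0.1723, -0.5636, -0.0874, 0.8214]
J5: z=[-0.3685, -0.8633, -0.3447] o=[0.2937, -0.1983, 0.0319] → [-0.6502, 0.3253, -0.1195, -0.3685, -0.8633, -0.3447]
J6: z=[-0.3685, -0.8633, -0.3447] o=[0.2419, -0.4528, 0.7248] → [0.0357, 0.0521, -0.1686, -0.3685, -0.8633, -0.3447]
V = J·q̇ = [0.2981, -1.6084, -0.1513, 1.9356, 1.3755, 0.3291]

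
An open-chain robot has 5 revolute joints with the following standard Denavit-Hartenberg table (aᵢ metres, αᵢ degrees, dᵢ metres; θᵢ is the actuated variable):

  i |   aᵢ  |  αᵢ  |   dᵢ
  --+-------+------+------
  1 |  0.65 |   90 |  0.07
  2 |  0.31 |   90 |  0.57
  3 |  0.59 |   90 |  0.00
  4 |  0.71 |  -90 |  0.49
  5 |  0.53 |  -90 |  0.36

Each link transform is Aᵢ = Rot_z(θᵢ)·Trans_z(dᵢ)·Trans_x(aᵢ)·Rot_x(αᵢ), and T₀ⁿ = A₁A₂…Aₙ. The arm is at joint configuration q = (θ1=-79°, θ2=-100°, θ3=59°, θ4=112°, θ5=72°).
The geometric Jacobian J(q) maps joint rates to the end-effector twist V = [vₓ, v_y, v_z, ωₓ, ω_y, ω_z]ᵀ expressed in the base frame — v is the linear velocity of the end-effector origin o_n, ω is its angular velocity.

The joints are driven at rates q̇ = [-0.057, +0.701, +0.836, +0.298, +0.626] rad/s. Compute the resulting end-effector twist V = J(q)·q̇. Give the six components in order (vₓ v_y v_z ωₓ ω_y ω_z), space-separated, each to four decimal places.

o_n = [-0.5183, -0.0392, -0.0701]
J₁: ẑ×o_n = [0.0392, -0.5183, 0.0000], ω = ẑ
J2: z=[-0.9816, -0.1908, 0.0000] o=[0.1240, -0.6381, 0.0700] → [0.0267, -0.1375, -0.7104, -0.9816, -0.1908, 0.0000]
J3: z=[-0.1879, 0.9667, 0.1736] o=[-0.4458, -0.6940, -0.2353] → [0.0460, 0.0184, -0.0529, -0.1879, 0.9667, 0.1736]
J4: z=[0.4772, 0.2444, -0.8441] o=[-0.9523, -0.7387, -0.5345] → [0.7040, -0.5879, 0.2277, 0.4772, 0.2444, -0.8441]
J5: z=[0.8664, -0.2919, 0.4052] o=[-0.6138, 0.0376, -0.6990] → [-0.1524, -0.5061, -0.0387, 0.8664, -0.2919, 0.4052]
V = J·q̇ = [0.1693, -0.5435, -0.4986, -0.1607, 0.5645, 0.0903]

0.1693 -0.5435 -0.4986 -0.1607 0.5645 0.0903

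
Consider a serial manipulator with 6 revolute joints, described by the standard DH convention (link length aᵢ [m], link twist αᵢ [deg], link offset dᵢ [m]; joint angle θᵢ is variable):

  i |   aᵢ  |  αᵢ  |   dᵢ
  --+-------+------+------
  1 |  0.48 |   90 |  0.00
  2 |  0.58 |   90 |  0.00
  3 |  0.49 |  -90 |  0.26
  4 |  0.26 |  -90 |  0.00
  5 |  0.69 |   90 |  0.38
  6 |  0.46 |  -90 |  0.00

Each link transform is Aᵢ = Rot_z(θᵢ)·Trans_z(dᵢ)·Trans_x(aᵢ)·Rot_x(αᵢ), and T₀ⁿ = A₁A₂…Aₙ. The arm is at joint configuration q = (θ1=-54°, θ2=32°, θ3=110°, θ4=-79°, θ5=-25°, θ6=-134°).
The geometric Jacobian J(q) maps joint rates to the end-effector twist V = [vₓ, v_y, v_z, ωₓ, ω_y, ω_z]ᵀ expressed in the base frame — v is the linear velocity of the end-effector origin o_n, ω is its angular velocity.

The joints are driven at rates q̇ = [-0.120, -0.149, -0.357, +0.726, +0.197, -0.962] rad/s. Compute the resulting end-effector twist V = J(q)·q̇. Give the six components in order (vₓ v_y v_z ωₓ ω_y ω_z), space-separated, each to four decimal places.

-0.9251 -0.3647 0.3556 -0.1023 -0.1238 -0.1003

o_n = [0.1947, -1.2191, -0.5972]
J₁: ẑ×o_n = [1.2191, 0.1947, -0.0000], ω = ẑ
J2: z=[-0.8090, -0.5878, 0.0000] o=[0.2821, -0.3883, 0.0000] → [0.3511, -0.4832, 0.6207, -0.8090, -0.5878, 0.0000]
J3: z=[0.3115, -0.4287, -0.8480] o=[0.5712, -0.7863, 0.3074] → [0.0207, 0.6011, -0.2962, 0.3115, -0.4287, -0.8480]
J4: z=[-0.1917, 0.8457, -0.4980] o=[0.1962, -1.0534, -0.0019] → [-0.5860, -0.1134, 0.0330, -0.1917, 0.8457, -0.4980]
J5: z=[-0.9730, -0.2300, -0.0161] o=[0.2295, -1.1786, -0.2274] → [0.0844, -0.3593, 0.0314, -0.9730, -0.2300, -0.0161]
J6: z=[-0.2279, 0.9700, -0.0849] o=[-0.1160, -1.3204, -0.9209] → [0.3226, 0.0474, -0.3245, -0.2279, 0.9700, -0.0849]
V = J·q̇ = [-0.9251, -0.3647, 0.3556, -0.1023, -0.1238, -0.1003]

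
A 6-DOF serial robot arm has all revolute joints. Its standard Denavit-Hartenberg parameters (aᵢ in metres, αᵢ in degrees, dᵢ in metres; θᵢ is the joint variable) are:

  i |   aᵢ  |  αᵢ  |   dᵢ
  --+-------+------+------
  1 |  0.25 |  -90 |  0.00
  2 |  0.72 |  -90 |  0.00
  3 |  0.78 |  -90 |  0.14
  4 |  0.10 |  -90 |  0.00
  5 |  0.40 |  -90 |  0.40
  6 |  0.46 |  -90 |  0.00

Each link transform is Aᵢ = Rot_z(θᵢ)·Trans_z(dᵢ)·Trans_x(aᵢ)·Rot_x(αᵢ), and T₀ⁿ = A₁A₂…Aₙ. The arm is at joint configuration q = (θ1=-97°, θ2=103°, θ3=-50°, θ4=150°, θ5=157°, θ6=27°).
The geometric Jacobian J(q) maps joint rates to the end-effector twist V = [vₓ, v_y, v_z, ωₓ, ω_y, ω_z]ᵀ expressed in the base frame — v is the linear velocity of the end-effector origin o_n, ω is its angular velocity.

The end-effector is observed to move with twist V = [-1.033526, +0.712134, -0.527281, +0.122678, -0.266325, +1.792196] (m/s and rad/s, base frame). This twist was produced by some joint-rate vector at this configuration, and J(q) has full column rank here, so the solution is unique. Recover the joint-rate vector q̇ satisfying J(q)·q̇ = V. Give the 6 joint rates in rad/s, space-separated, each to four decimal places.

0.9090 -0.8710 0.6080 -0.9930 -0.6630 -0.4000

o_n = [1.2264, 0.5037, -1.1028]
J₁: ẑ×o_n = [-0.5037, 1.2264, 0.0000], ω = ẑ
J2: z=[0.9925, -0.1219, 0.0000] o=[-0.0305, -0.2481, 0.0000] → [0.1344, 1.0946, 0.8994, 0.9925, -0.1219, 0.0000]
J3: z=[0.1187, 0.9671, 0.2250] o=[-0.0107, -0.0874, -0.7015] → [-0.5210, 0.3260, -1.1263, 0.1187, 0.9671, 0.2250]
J4: z=[-0.6170, 0.2494, -0.7464] o=[0.6127, 0.0871, -1.1586] → [0.3248, -0.4237, -0.4101, -0.6170, 0.2494, -0.7464]
J5: z=[-0.2861, 0.8125, 0.5080] o=[0.5394, 0.0344, -1.1156] → [-0.2280, 0.3527, -0.6925, -0.2861, 0.8125, 0.5080]
J6: z=[-0.2815, 0.4355, -0.8551] o=[0.7913, 0.5145, -0.9540] → [-0.0740, -0.4140, -0.1865, -0.2815, 0.4355, -0.8551]
q̇ = J⁺·V = [0.9090, -0.8710, 0.6080, -0.9930, -0.6630, -0.4000]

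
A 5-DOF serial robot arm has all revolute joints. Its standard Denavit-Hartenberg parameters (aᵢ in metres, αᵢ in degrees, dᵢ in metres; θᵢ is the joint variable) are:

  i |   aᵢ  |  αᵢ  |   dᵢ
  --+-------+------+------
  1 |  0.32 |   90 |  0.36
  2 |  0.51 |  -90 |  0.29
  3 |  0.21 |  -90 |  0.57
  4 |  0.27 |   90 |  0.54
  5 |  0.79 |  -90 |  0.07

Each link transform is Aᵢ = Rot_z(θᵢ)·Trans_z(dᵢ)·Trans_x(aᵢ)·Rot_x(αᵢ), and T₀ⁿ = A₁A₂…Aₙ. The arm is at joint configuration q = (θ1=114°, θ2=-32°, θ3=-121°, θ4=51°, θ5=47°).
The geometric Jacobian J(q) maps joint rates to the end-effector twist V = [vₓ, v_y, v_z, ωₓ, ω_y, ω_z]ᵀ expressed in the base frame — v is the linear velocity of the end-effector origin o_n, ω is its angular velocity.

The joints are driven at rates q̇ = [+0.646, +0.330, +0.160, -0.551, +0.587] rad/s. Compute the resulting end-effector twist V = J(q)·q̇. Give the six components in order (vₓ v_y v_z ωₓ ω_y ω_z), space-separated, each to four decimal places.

-1.3134 1.4221 0.5646 0.5293 -0.1138 1.4698

o_n = [0.9004, 1.7359, -0.2192]
J₁: ẑ×o_n = [-1.7359, 0.9004, 0.0000], ω = ẑ
J2: z=[0.9135, 0.4067, 0.0000] o=[-0.1302, 0.2923, 0.3600] → [-0.2356, 0.5291, 0.8996, 0.9135, 0.4067, 0.0000]
J3: z=[-0.2155, 0.4841, 0.8480] o=[-0.0411, 0.8054, 0.0897] → [-0.9386, 0.7319, -0.6564, -0.2155, 0.4841, 0.8480]
J4: z=[0.1748, 0.8736, -0.4542] o=[0.0378, 1.0708, 0.6304] → [-0.4401, -0.2433, -0.6373, 0.1748, 0.8736, -0.4542]
J5: z=[0.6110, 0.2655, 0.7458] o=[0.3406, 1.4323, 0.2536] → [-0.3519, 0.7063, 0.0368, 0.6110, 0.2655, 0.7458]
V = J·q̇ = [-1.3134, 1.4221, 0.5646, 0.5293, -0.1138, 1.4698]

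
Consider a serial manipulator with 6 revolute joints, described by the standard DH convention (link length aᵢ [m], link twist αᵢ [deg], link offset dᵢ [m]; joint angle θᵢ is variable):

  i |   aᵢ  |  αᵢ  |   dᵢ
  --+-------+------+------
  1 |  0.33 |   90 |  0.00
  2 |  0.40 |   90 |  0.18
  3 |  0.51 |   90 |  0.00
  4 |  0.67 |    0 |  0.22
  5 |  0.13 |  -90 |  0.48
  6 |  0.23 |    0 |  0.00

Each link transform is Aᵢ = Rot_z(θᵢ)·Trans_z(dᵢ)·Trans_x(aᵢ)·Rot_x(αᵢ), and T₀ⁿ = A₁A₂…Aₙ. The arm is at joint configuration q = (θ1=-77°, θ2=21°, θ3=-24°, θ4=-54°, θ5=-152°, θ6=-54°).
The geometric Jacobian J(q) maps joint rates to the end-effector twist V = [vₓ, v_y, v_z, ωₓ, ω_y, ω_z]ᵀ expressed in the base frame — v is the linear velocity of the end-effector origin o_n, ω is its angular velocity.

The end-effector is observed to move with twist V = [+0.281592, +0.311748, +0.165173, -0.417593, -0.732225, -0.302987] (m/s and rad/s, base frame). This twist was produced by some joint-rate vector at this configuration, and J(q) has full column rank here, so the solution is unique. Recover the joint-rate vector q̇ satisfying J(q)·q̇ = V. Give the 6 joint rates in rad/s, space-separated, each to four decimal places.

0.1240 0.4720 -0.0930 0.2720 -0.5360 -0.7940

o_n = [1.0530, -0.5594, 0.6296]
J₁: ẑ×o_n = [0.5594, 1.0530, -0.0000], ω = ẑ
J2: z=[-0.9744, -0.2250, 0.0000] o=[0.0742, -0.3215, 0.0000] → [-0.1416, 0.6134, 0.4519, -0.9744, -0.2250, 0.0000]
J3: z=[0.0806, -0.3492, -0.9336] o=[-0.0171, -0.7259, 0.1433] → [-0.0143, -1.0382, 0.3871, 0.0806, -0.3492, -0.9336]
J4: z=[0.8047, 0.5755, -0.1458] o=[0.2828, -1.1030, 0.3103] → [0.2630, -0.3692, -0.0057, 0.8047, 0.5755, -0.1458]
J5: z=[0.8047, 0.5755, -0.1458] o=[0.6478, -1.0784, 0.9132] → [-0.0876, 0.1692, 0.1845, 0.8047, 0.5755, -0.1458]
J6: z=[-0.3303, 0.6380, 0.6956] o=[0.9699, -0.7357, 0.7518] → [-0.2006, 0.0174, -0.1112, -0.3303, 0.6380, 0.6956]
q̇ = J⁺·V = [0.1240, 0.4720, -0.0930, 0.2720, -0.5360, -0.7940]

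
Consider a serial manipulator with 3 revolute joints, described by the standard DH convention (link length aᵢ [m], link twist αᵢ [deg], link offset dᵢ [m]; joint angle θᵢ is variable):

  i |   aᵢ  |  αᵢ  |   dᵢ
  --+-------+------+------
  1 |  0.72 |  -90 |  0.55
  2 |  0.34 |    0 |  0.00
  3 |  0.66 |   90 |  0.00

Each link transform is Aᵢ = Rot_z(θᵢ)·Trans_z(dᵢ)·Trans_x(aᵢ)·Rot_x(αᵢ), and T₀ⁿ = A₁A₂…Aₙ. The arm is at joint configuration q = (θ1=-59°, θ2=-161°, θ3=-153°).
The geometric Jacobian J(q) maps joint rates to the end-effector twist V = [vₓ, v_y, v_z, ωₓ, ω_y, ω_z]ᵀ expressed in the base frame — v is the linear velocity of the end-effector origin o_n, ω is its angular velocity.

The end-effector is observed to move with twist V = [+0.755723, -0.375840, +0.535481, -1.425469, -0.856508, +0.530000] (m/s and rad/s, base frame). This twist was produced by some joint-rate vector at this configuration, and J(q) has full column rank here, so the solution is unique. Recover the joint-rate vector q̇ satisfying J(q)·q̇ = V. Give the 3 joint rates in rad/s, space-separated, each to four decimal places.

o_n = [0.4414, -0.7346, 0.1859]
J₁: ẑ×o_n = [0.7346, 0.4414, -0.0000], ω = ẑ
J2: z=[0.8572, 0.5150, 0.0000] o=[0.3708, -0.6172, 0.5500] → [-0.1875, 0.3121, -0.1370, 0.8572, 0.5150, 0.0000]
J3: z=[0.8572, 0.5150, 0.0000] o=[0.2053, -0.3416, 0.6607] → [-0.2445, 0.4070, -0.4585, 0.8572, 0.5150, 0.0000]
q̇ = J⁺·V = [0.5300, -0.7060, -0.9570]

0.5300 -0.7060 -0.9570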